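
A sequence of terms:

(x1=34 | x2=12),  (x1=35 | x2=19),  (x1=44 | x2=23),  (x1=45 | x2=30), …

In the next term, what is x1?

54

X1 goes 34, 35, 44, 45 → 54 (alternating steps +1, +9, +1, +9, …).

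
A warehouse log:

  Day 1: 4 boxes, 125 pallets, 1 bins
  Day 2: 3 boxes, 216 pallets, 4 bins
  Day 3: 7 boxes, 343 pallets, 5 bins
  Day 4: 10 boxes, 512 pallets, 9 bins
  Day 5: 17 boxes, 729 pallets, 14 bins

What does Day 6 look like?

27 boxes, 1000 pallets, 23 bins

Boxes: 4, 3, 7, 10, 17 → 27 (each term is the sum of the two before it).
For the pallets, perfect cubes: 5³, 6³, 7³, …: 125, 216, 343, 512, 729 → 1000.
Bins goes 1, 4, 5, 9, 14 → 23 (each term is the sum of the two before it).
So the next row is 27 boxes, 1000 pallets, 23 bins.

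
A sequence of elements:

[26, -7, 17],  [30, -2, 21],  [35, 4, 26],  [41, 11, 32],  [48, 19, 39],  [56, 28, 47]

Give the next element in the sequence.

[65, 38, 56]

For the first slot, differences are 4, 5, 6, … (increasing by 1 each time): 26, 30, 35, 41, 48, 56 → 65.
Second slot goes -7, -2, 4, 11, 19, 28 → 38 (differences are 5, 6, 7, … (increasing by 1 each time)).
Third slot: always 9 less than the first slot; 17, 21, 26, 32, 39, 47 → 56.
So the next element is [65, 38, 56].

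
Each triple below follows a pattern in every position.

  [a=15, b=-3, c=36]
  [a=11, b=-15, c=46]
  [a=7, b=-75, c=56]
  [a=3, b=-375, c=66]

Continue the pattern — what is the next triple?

A — −4 each step: 15, 11, 7, 3 → -1.
For the b, ×5 each step: -3, -15, -75, -375 → -1875.
C: +10 each step, so 36, 46, 56, 66 → 76.
Combining the parts gives [a=-1, b=-1875, c=76].

[a=-1, b=-1875, c=76]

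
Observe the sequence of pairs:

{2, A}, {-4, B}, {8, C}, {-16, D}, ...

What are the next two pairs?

First part: ×(-2) each step; 2, -4, 8, -16 → 32 → -64.
Letter — letters move forward 1 place in the alphabet: A, B, C, D → E → F.
Putting the parts together: {32, E} and then {-64, F}.

{32, E}, {-64, F}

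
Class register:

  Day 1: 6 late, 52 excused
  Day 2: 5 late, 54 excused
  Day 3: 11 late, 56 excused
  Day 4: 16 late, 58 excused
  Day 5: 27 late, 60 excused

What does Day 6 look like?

43 late, 62 excused

Late: each term is the sum of the two before it; 6, 5, 11, 16, 27 → 43.
Excused: +2 each step; 52, 54, 56, 58, 60 → 62.
Putting it together: 43 late, 62 excused.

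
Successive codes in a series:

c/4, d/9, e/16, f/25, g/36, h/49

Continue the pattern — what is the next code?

Letter: letters move forward 1 place in the alphabet; c, d, e, f, g, h → i.
For the second component, differences are 5, 7, 9, … (increasing by 2 each time): 4, 9, 16, 25, 36, 49 → 64.
So the next code is i/64.

i/64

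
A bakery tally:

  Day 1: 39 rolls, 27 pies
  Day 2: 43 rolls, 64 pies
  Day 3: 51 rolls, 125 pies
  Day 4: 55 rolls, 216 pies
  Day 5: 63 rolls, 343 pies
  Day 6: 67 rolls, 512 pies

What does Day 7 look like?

75 rolls, 729 pies

Rolls goes 39, 43, 51, 55, 63, 67 → 75 (alternating steps +4, +8, +4, +8, …).
Pies: perfect cubes: 3³, 4³, 5³, …; 27, 64, 125, 216, 343, 512 → 729.
Putting it together: 75 rolls, 729 pies.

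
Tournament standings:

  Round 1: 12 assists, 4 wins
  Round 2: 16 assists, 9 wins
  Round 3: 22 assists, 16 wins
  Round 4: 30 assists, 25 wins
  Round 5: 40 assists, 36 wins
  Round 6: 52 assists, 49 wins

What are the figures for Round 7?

66 assists, 64 wins

Assists: differences are 4, 6, 8, … (increasing by 2 each time), so 12, 16, 22, 30, 40, 52 → 66.
For the wins, perfect squares: 2², 3², 4², …: 4, 9, 16, 25, 36, 49 → 64.
Putting it together: 66 assists, 64 wins.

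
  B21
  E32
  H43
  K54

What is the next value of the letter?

Letter: letters move forward 3 places in the alphabet; B, E, H, K → N.

N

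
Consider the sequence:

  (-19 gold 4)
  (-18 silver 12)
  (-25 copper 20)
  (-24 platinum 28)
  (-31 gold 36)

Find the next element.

For the first entry, alternating steps +1, −7, +1, −7, …: -19, -18, -25, -24, -31 → -30.
Metal: repeats gold → silver → copper → platinum; gold, silver, copper, platinum, gold → silver.
Third entry — +8 each step: 4, 12, 20, 28, 36 → 44.
So the next element is (-30 silver 44).

(-30 silver 44)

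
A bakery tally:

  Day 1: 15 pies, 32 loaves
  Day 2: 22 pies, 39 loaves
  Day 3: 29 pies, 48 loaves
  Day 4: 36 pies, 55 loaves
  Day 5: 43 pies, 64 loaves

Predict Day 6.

50 pies, 71 loaves

Pies goes 15, 22, 29, 36, 43 → 50 (+7 each step).
Loaves — alternating steps +7, +9, +7, +9, …: 32, 39, 48, 55, 64 → 71.
Combining the parts gives 50 pies, 71 loaves.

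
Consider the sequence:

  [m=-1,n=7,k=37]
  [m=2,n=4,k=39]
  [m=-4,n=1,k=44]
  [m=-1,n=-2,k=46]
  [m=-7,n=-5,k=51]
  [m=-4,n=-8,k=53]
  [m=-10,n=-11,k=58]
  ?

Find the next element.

For the m, alternating steps +3, −6, +3, −6, …: -1, 2, -4, -1, -7, -4, -10 → -7.
N: −3 each step; 7, 4, 1, -2, -5, -8, -11 → -14.
K: alternating steps +2, +5, +2, +5, …; 37, 39, 44, 46, 51, 53, 58 → 60.
Putting it together: [m=-7,n=-14,k=60].

[m=-7,n=-14,k=60]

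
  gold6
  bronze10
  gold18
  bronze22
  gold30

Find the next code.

bronze34

Rank goes gold, bronze, gold, bronze, gold → bronze (alternates gold ↔ bronze).
Second component goes 6, 10, 18, 22, 30 → 34 (alternating steps +4, +8, +4, +8, …).
Combining the parts gives bronze34.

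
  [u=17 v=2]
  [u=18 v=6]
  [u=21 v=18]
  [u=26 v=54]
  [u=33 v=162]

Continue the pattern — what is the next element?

[u=42 v=486]

U goes 17, 18, 21, 26, 33 → 42 (differences are 1, 3, 5, … (increasing by 2 each time)).
V: ×3 each step, so 2, 6, 18, 54, 162 → 486.
Putting it together: [u=42 v=486].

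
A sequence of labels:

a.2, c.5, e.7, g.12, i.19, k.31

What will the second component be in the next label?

Second component: each term is the sum of the two before it; 2, 5, 7, 12, 19, 31 → 50.

50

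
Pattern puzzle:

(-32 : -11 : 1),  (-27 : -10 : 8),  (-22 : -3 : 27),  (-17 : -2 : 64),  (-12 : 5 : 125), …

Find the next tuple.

(-7 : 6 : 216)

First component: +5 each step; -32, -27, -22, -17, -12 → -7.
Second component: alternating steps +1, +7, +1, +7, …, so -11, -10, -3, -2, 5 → 6.
Third component: perfect cubes: 1³, 2³, 3³, …, so 1, 8, 27, 64, 125 → 216.
Combining the parts gives (-7 : 6 : 216).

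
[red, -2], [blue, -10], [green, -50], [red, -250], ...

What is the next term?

Colour — repeats red → blue → green: red, blue, green, red → blue.
Second part — ×5 each step: -2, -10, -50, -250 → -1250.
Putting it together: [blue, -1250].

[blue, -1250]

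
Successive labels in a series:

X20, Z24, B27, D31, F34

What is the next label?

Letter — letters move forward 2 places in the alphabet, wrapping Z→A: X, Z, B, D, F → H.
Second component: alternating steps +4, +3, +4, +3, …; 20, 24, 27, 31, 34 → 38.
Putting it together: H38.

H38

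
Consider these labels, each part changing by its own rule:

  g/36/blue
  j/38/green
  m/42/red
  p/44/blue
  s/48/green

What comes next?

v/50/red

For the letter, letters move forward 3 places in the alphabet: g, j, m, p, s → v.
Second component goes 36, 38, 42, 44, 48 → 50 (alternating steps +2, +4, +2, +4, …).
Colour: repeats blue → green → red, so blue, green, red, blue, green → red.
Putting it together: v/50/red.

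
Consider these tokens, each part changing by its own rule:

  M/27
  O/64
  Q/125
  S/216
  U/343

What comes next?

W/512

Letter: M, O, Q, S, U → W (letters move forward 2 places in the alphabet).
Second component: perfect cubes: 3³, 4³, 5³, …, so 27, 64, 125, 216, 343 → 512.
So the next token is W/512.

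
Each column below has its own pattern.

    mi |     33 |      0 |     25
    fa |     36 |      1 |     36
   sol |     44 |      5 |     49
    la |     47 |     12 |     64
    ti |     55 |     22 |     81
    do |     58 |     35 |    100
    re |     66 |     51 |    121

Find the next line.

Note: mi, fa, sol, la, ti, do, re → mi (runs through the solfège scale do→ti).
Second component: 33, 36, 44, 47, 55, 58, 66 → 69 (alternating steps +3, +8, +3, +8, …).
Third component — differences are 1, 4, 7, … (increasing by 3 each time): 0, 1, 5, 12, 22, 35, 51 → 70.
For the fourth component, perfect squares: 5², 6², 7², …: 25, 36, 49, 64, 81, 100, 121 → 144.
Combining the parts gives mi  69  70  144.

mi  69  70  144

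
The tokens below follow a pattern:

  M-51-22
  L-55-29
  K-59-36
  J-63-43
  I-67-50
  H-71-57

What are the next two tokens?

G-75-64 then F-79-71

Letter — letters move back 1 place in the alphabet: M, L, K, J, I, H → G → F.
For the second component, +4 each step: 51, 55, 59, 63, 67, 71 → 75 → 79.
Third component: +7 each step, so 22, 29, 36, 43, 50, 57 → 64 → 71.
Putting the parts together: G-75-64 and then F-79-71.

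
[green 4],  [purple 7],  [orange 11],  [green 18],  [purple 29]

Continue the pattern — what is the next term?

Colour: green, purple, orange, green, purple → orange (repeats green → purple → orange).
Second coordinate goes 4, 7, 11, 18, 29 → 47 (each term is the sum of the two before it).
Combining the parts gives [orange 47].

[orange 47]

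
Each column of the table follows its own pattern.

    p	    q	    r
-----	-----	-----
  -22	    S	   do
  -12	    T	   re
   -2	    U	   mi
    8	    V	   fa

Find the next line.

For the column p, +10 each step: -22, -12, -2, 8 → 18.
Column q — letters move forward 1 place in the alphabet: S, T, U, V → W.
Column r: do, re, mi, fa → sol (runs through the solfège scale do→ti).
Putting it together: 18  W  sol.

18  W  sol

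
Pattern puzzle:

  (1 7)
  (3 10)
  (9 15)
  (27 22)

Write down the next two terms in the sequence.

First slot — ×3 each step: 1, 3, 9, 27 → 81 → 243.
Second slot: differences are 3, 5, 7, … (increasing by 2 each time), so 7, 10, 15, 22 → 31 → 42.
So the next two terms are (81 31) and (243 42).

(81 31), (243 42)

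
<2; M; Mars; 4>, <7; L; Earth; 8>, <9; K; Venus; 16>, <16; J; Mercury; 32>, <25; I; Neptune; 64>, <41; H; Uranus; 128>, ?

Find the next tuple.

First value goes 2, 7, 9, 16, 25, 41 → 66 (each term is the sum of the two before it).
Letter — letters move back 1 place in the alphabet: M, L, K, J, I, H → G.
Planet — runs backward through the planets Mercury→Neptune: Mars, Earth, Venus, Mercury, Neptune, Uranus → Saturn.
Fourth value: ×2 each step, so 4, 8, 16, 32, 64, 128 → 256.
So the next tuple is <66; G; Saturn; 256>.

<66; G; Saturn; 256>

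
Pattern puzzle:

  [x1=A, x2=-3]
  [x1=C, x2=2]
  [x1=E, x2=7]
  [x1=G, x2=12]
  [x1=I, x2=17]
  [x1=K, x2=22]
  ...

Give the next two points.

X1 goes A, C, E, G, I, K → M → O (letters move forward 2 places in the alphabet).
For the x2, +5 each step: -3, 2, 7, 12, 17, 22 → 27 → 32.
Putting the parts together: [x1=M, x2=27] and then [x1=O, x2=32].

[x1=M, x2=27], [x1=O, x2=32]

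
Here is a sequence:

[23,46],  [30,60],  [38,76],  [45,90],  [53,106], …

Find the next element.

[60,120]

First slot: alternating steps +7, +8, +7, +8, …, so 23, 30, 38, 45, 53 → 60.
Second slot — always 2 × the first slot: 46, 60, 76, 90, 106 → 120.
Putting it together: [60,120].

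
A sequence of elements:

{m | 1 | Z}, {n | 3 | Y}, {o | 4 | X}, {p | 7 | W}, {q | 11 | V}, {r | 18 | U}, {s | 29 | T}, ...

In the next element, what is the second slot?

47

First letter: letters move forward 1 place in the alphabet; m, n, o, p, q, r, s → t.
Second slot: 1, 3, 4, 7, 11, 18, 29 → 47 (each term is the sum of the two before it).
Second letter: letters move back 1 place in the alphabet, so Z, Y, X, W, V, U, T → S.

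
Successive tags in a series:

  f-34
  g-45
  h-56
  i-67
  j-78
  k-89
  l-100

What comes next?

m-111

Letter: letters move forward 1 place in the alphabet; f, g, h, i, j, k, l → m.
Second component: +11 each step, so 34, 45, 56, 67, 78, 89, 100 → 111.
So the next tag is m-111.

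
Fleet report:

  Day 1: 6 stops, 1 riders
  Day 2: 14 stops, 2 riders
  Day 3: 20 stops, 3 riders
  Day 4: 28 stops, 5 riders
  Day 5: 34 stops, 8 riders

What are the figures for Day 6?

Stops: alternating steps +8, +6, +8, +6, …; 6, 14, 20, 28, 34 → 42.
Riders — each term is the sum of the two before it: 1, 2, 3, 5, 8 → 13.
Putting it together: 42 stops, 13 riders.

42 stops, 13 riders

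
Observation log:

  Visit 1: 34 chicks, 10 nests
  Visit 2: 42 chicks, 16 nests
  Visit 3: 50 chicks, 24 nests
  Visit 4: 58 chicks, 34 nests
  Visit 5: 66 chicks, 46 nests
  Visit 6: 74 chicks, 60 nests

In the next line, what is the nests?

Nests goes 10, 16, 24, 34, 46, 60 → 76 (differences are 6, 8, 10, … (increasing by 2 each time)).

76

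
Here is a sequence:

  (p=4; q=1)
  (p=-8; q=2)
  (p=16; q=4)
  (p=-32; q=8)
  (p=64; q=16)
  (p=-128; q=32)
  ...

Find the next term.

(p=256; q=64)

P: 4, -8, 16, -32, 64, -128 → 256 (×(-2) each step).
For the q, ×2 each step: 1, 2, 4, 8, 16, 32 → 64.
So the next term is (p=256; q=64).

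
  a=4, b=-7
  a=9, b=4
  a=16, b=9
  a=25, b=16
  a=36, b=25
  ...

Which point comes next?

a=49, b=36

A goes 4, 9, 16, 25, 36 → 49 (perfect squares: 2², 3², 4², …).
B: always the previous value of the a, so -7, 4, 9, 16, 25 → 36.
So the next point is a=49, b=36.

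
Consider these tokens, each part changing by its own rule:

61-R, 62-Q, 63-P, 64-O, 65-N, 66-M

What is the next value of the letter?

L

For the first component, +1 each step: 61, 62, 63, 64, 65, 66 → 67.
Letter: R, Q, P, O, N, M → L (letters move back 1 place in the alphabet).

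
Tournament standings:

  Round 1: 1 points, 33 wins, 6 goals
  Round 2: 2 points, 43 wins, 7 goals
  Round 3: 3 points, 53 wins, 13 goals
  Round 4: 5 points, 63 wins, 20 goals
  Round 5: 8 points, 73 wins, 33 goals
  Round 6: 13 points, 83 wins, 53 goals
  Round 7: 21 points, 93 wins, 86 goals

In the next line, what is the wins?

Points: 1, 2, 3, 5, 8, 13, 21 → 34 (each term is the sum of the two before it).
Wins goes 33, 43, 53, 63, 73, 83, 93 → 103 (+10 each step).
Goals — each term is the sum of the two before it: 6, 7, 13, 20, 33, 53, 86 → 139.

103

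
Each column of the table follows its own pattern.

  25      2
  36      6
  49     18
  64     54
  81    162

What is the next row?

First component: perfect squares: 5², 6², 7², …, so 25, 36, 49, 64, 81 → 100.
Second component — ×3 each step: 2, 6, 18, 54, 162 → 486.
So the next row is 100  486.

100  486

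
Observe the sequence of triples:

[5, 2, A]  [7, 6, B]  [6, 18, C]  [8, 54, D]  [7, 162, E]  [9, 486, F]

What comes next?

[8, 1458, G]

First value goes 5, 7, 6, 8, 7, 9 → 8 (alternating steps +2, −1, +2, −1, …).
For the second value, ×3 each step: 2, 6, 18, 54, 162, 486 → 1458.
Letter: A, B, C, D, E, F → G (letters move forward 1 place in the alphabet).
Putting it together: [8, 1458, G].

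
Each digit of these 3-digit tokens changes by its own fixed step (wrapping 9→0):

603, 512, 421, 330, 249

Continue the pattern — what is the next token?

158

First digit: 6, 5, 4, 3, 2 → 1 (−1 each step, mod 10).
Second digit: +1 each step, mod 10; 0, 1, 2, 3, 4 → 5.
Third digit — −1 each step, mod 10: 3, 2, 1, 0, 9 → 8.
Combining the parts gives 158.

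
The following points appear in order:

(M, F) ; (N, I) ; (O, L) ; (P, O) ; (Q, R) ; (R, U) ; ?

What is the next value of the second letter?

First letter: letters move forward 1 place in the alphabet; M, N, O, P, Q, R → S.
Second letter: F, I, L, O, R, U → X (letters move forward 3 places in the alphabet).

X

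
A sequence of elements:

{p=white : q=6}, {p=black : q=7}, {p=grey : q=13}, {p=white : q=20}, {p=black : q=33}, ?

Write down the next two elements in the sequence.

P: white, black, grey, white, black → grey → white (repeats white → black → grey).
For the q, each term is the sum of the two before it: 6, 7, 13, 20, 33 → 53 → 86.
So the next two elements are {p=grey : q=53} and {p=white : q=86}.

{p=grey : q=53}, {p=white : q=86}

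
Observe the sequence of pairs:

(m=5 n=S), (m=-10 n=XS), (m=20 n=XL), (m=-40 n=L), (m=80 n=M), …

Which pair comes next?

(m=-160 n=S)

M: ×(-2) each step, so 5, -10, 20, -40, 80 → -160.
N: S, XS, XL, L, M → S (runs backward through clothing sizes XS→XL).
So the next pair is (m=-160 n=S).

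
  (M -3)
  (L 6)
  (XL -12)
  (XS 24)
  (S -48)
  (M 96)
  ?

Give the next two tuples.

Size: M, L, XL, XS, S, M → L → XL (repeats M → L → XL → XS → S).
Second slot — ×(-2) each step: -3, 6, -12, 24, -48, 96 → -192 → 384.
So the next two tuples are (L -192) and (XL 384).

(L -192), (XL 384)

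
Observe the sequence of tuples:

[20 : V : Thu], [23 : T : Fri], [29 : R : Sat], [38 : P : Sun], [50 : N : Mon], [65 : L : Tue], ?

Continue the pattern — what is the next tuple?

[83 : J : Wed]

For the first value, differences are 3, 6, 9, … (increasing by 3 each time): 20, 23, 29, 38, 50, 65 → 83.
Letter: letters move back 2 places in the alphabet; V, T, R, P, N, L → J.
Day — runs through the weekdays Mon→Sun: Thu, Fri, Sat, Sun, Mon, Tue → Wed.
So the next tuple is [83 : J : Wed].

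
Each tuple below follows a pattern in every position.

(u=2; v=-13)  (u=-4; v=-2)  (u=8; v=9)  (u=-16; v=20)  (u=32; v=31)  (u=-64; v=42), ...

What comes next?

For the u, ×(-2) each step: 2, -4, 8, -16, 32, -64 → 128.
V — +11 each step: -13, -2, 9, 20, 31, 42 → 53.
Combining the parts gives (u=128; v=53).

(u=128; v=53)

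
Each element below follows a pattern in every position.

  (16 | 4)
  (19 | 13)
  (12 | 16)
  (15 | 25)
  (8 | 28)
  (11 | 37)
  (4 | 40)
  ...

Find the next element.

For the first value, alternating steps +3, −7, +3, −7, …: 16, 19, 12, 15, 8, 11, 4 → 7.
Second value goes 4, 13, 16, 25, 28, 37, 40 → 49 (alternating steps +9, +3, +9, +3, …).
Combining the parts gives (7 | 49).

(7 | 49)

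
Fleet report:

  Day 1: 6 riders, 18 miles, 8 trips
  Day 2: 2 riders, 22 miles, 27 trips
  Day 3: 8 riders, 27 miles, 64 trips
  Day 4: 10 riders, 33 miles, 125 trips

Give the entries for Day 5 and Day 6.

18 riders, 40 miles, 216 trips; 28 riders, 48 miles, 343 trips

Riders: 6, 2, 8, 10 → 18 → 28 (each term is the sum of the two before it).
Miles: 18, 22, 27, 33 → 40 → 48 (differences are 4, 5, 6, … (increasing by 1 each time)).
Trips: perfect cubes: 2³, 3³, 4³, …; 8, 27, 64, 125 → 216 → 343.
So the next two records are 18 riders, 40 miles, 216 trips and 28 riders, 48 miles, 343 trips.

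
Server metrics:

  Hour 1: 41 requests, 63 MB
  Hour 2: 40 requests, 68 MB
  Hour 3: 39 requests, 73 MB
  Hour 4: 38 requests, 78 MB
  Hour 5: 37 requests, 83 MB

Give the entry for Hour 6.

Requests: −1 each step; 41, 40, 39, 38, 37 → 36.
MB: +5 each step; 63, 68, 73, 78, 83 → 88.
Putting it together: 36 requests, 88 MB.

36 requests, 88 MB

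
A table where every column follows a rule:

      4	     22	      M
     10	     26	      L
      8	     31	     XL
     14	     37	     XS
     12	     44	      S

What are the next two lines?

18  52  M; 16  61  L

First component: 4, 10, 8, 14, 12 → 18 → 16 (alternating steps +6, −2, +6, −2, …).
Second component — differences are 4, 5, 6, … (increasing by 1 each time): 22, 26, 31, 37, 44 → 52 → 61.
Size: M, L, XL, XS, S → M → L (runs through clothing sizes XS→XL).
Putting the parts together: 18  52  M and then 16  61  L.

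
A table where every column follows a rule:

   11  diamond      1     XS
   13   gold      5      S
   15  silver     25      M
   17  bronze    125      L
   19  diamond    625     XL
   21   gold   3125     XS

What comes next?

23  silver  15625  S

First component: +2 each step, so 11, 13, 15, 17, 19, 21 → 23.
Rank — repeats diamond → gold → silver → bronze: diamond, gold, silver, bronze, diamond, gold → silver.
Third component goes 1, 5, 25, 125, 625, 3125 → 15625 (×5 each step).
Size — repeats XS → S → M → L → XL: XS, S, M, L, XL, XS → S.
Combining the parts gives 23  silver  15625  S.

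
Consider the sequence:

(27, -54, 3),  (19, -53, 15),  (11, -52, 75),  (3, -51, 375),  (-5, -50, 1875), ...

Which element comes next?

First coordinate: −8 each step, so 27, 19, 11, 3, -5 → -13.
Second coordinate — +1 each step: -54, -53, -52, -51, -50 → -49.
Third coordinate: 3, 15, 75, 375, 1875 → 9375 (×5 each step).
Putting it together: (-13, -49, 9375).

(-13, -49, 9375)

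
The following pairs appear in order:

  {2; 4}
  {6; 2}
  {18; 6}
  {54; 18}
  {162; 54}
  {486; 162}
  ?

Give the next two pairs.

{1458; 486}, {4374; 1458}

First slot goes 2, 6, 18, 54, 162, 486 → 1458 → 4374 (×3 each step).
For the second slot, always the previous value of the first slot: 4, 2, 6, 18, 54, 162 → 486 → 1458.
So the next two pairs are {1458; 486} and {4374; 1458}.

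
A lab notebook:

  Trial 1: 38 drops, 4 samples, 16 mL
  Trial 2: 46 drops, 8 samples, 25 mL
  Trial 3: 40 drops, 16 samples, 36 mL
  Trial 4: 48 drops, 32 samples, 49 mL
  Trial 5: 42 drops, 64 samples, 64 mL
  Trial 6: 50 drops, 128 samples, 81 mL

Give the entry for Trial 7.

Drops goes 38, 46, 40, 48, 42, 50 → 44 (alternating steps +8, −6, +8, −6, …).
For the samples, ×2 each step: 4, 8, 16, 32, 64, 128 → 256.
ML: perfect squares: 4², 5², 6², …; 16, 25, 36, 49, 64, 81 → 100.
So the next record is 44 drops, 256 samples, 100 mL.

44 drops, 256 samples, 100 mL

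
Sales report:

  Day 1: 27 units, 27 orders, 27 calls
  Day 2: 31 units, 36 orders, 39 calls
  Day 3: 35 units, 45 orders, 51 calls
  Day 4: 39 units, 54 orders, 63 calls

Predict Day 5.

For the units, +4 each step: 27, 31, 35, 39 → 43.
Orders — +9 each step: 27, 36, 45, 54 → 63.
Calls: 27, 39, 51, 63 → 75 (+12 each step).
Putting it together: 43 units, 63 orders, 75 calls.

43 units, 63 orders, 75 calls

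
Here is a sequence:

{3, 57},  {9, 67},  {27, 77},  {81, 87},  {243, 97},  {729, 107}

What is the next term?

First part: ×3 each step, so 3, 9, 27, 81, 243, 729 → 2187.
Second part: +10 each step, so 57, 67, 77, 87, 97, 107 → 117.
So the next term is {2187, 117}.

{2187, 117}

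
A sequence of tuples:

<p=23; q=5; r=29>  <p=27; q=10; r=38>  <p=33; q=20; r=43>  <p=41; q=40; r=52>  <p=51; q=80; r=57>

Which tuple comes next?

P: differences are 4, 6, 8, … (increasing by 2 each time), so 23, 27, 33, 41, 51 → 63.
Q: ×2 each step, so 5, 10, 20, 40, 80 → 160.
R goes 29, 38, 43, 52, 57 → 66 (alternating steps +9, +5, +9, +5, …).
Putting it together: <p=63; q=160; r=66>.

<p=63; q=160; r=66>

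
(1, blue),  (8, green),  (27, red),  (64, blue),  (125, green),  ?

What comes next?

First slot: 1, 8, 27, 64, 125 → 216 (perfect cubes: 1³, 2³, 3³, …).
Colour goes blue, green, red, blue, green → red (repeats blue → green → red).
Combining the parts gives (216, red).

(216, red)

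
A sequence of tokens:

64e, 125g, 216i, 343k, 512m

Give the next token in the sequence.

First component — perfect cubes: 4³, 5³, 6³, …: 64, 125, 216, 343, 512 → 729.
Letter: letters move forward 2 places in the alphabet; e, g, i, k, m → o.
So the next token is 729o.

729o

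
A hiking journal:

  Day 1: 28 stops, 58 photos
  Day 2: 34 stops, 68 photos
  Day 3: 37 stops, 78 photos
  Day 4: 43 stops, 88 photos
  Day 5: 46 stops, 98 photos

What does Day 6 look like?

Stops: 28, 34, 37, 43, 46 → 52 (alternating steps +6, +3, +6, +3, …).
Photos — +10 each step: 58, 68, 78, 88, 98 → 108.
Putting it together: 52 stops, 108 photos.

52 stops, 108 photos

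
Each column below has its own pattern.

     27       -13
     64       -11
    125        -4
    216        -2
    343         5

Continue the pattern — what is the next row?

First component: perfect cubes: 3³, 4³, 5³, …, so 27, 64, 125, 216, 343 → 512.
Second component: alternating steps +2, +7, +2, +7, …; -13, -11, -4, -2, 5 → 7.
Combining the parts gives 512  7.

512  7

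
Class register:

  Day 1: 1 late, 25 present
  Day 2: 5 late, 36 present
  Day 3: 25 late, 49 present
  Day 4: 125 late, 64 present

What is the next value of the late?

Late: ×5 each step; 1, 5, 25, 125 → 625.

625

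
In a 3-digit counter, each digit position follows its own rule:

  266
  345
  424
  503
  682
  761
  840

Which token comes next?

929

First digit goes 2, 3, 4, 5, 6, 7, 8 → 9 (+1 each step, mod 10).
Second digit — −2 each step, mod 10: 6, 4, 2, 0, 8, 6, 4 → 2.
Third digit: −1 each step, mod 10; 6, 5, 4, 3, 2, 1, 0 → 9.
Putting it together: 929.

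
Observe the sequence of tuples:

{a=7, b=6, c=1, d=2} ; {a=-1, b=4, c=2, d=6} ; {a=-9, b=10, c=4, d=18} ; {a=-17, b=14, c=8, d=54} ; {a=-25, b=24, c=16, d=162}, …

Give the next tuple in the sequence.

A: −8 each step; 7, -1, -9, -17, -25 → -33.
B goes 6, 4, 10, 14, 24 → 38 (each term is the sum of the two before it).
C: ×2 each step; 1, 2, 4, 8, 16 → 32.
D goes 2, 6, 18, 54, 162 → 486 (×3 each step).
Combining the parts gives {a=-33, b=38, c=32, d=486}.

{a=-33, b=38, c=32, d=486}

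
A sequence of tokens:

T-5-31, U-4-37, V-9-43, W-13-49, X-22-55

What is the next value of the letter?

For the letter, letters move forward 1 place in the alphabet: T, U, V, W, X → Y.
Second component: each term is the sum of the two before it; 5, 4, 9, 13, 22 → 35.
Third component: 31, 37, 43, 49, 55 → 61 (+6 each step).

Y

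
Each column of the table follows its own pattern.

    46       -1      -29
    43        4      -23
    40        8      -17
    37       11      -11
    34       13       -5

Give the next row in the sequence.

First component: −3 each step, so 46, 43, 40, 37, 34 → 31.
Second component: differences are 5, 4, 3, … (decreasing by 1 each time); -1, 4, 8, 11, 13 → 14.
For the third component, +6 each step: -29, -23, -17, -11, -5 → 1.
So the next row is 31  14  1.

31  14  1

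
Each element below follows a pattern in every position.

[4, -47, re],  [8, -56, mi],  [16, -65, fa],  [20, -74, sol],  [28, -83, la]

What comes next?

First slot: alternating steps +4, +8, +4, +8, …; 4, 8, 16, 20, 28 → 32.
Second slot goes -47, -56, -65, -74, -83 → -92 (−9 each step).
Note: runs through the solfège scale do→ti, so re, mi, fa, sol, la → ti.
So the next element is [32, -92, ti].

[32, -92, ti]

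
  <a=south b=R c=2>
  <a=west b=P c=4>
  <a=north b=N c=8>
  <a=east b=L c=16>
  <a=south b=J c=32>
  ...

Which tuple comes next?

For the a, repeats south → west → north → east: south, west, north, east, south → west.
For the b, letters move back 2 places in the alphabet: R, P, N, L, J → H.
C: 2, 4, 8, 16, 32 → 64 (×2 each step).
Putting it together: <a=west b=H c=64>.

<a=west b=H c=64>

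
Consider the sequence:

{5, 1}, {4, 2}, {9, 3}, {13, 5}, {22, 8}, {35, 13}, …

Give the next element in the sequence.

{57, 21}

First component — each term is the sum of the two before it: 5, 4, 9, 13, 22, 35 → 57.
For the second component, each term is the sum of the two before it: 1, 2, 3, 5, 8, 13 → 21.
Combining the parts gives {57, 21}.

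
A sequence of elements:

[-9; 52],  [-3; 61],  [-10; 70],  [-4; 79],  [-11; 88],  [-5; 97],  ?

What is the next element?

[-12; 106]

First value: alternating steps +6, −7, +6, −7, …, so -9, -3, -10, -4, -11, -5 → -12.
For the second value, +9 each step: 52, 61, 70, 79, 88, 97 → 106.
Putting it together: [-12; 106].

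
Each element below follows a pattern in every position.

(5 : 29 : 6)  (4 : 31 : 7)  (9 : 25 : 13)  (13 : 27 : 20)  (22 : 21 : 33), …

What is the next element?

(35 : 23 : 53)

First slot goes 5, 4, 9, 13, 22 → 35 (each term is the sum of the two before it).
Second slot goes 29, 31, 25, 27, 21 → 23 (alternating steps +2, −6, +2, −6, …).
Third slot: each term is the sum of the two before it, so 6, 7, 13, 20, 33 → 53.
So the next element is (35 : 23 : 53).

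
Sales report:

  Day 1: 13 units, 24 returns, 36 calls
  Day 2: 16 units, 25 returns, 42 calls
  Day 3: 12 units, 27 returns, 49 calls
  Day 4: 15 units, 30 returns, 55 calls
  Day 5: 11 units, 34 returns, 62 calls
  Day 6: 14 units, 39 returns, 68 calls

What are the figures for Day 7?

For the units, alternating steps +3, −4, +3, −4, …: 13, 16, 12, 15, 11, 14 → 10.
Returns: differences are 1, 2, 3, … (increasing by 1 each time); 24, 25, 27, 30, 34, 39 → 45.
Calls: alternating steps +6, +7, +6, +7, …, so 36, 42, 49, 55, 62, 68 → 75.
Combining the parts gives 10 units, 45 returns, 75 calls.

10 units, 45 returns, 75 calls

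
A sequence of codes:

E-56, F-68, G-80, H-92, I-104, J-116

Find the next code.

For the letter, letters move forward 1 place in the alphabet: E, F, G, H, I, J → K.
Second component — +12 each step: 56, 68, 80, 92, 104, 116 → 128.
So the next code is K-128.

K-128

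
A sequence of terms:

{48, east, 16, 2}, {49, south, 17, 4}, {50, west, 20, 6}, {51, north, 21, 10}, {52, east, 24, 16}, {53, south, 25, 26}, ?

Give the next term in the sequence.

{54, west, 28, 42}

First component: +1 each step; 48, 49, 50, 51, 52, 53 → 54.
Direction: repeats east → south → west → north, so east, south, west, north, east, south → west.
Third component: alternating steps +1, +3, +1, +3, …; 16, 17, 20, 21, 24, 25 → 28.
Fourth component — each term is the sum of the two before it: 2, 4, 6, 10, 16, 26 → 42.
So the next term is {54, west, 28, 42}.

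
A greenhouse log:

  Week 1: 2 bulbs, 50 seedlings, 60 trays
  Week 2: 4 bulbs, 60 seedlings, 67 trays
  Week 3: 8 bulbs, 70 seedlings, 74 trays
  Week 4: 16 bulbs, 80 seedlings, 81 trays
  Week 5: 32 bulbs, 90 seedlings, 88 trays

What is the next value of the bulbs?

64

Bulbs: ×2 each step; 2, 4, 8, 16, 32 → 64.
For the seedlings, +10 each step: 50, 60, 70, 80, 90 → 100.
Trays: 60, 67, 74, 81, 88 → 95 (+7 each step).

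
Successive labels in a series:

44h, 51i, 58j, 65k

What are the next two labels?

First component: +7 each step; 44, 51, 58, 65 → 72 → 79.
For the letter, letters move forward 1 place in the alphabet: h, i, j, k → l → m.
Putting the parts together: 72l and then 79m.

72l then 79m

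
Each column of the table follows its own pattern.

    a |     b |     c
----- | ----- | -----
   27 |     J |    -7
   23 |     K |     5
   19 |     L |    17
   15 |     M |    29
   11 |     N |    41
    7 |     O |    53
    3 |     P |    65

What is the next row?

-1  Q  77

Column a — −4 each step: 27, 23, 19, 15, 11, 7, 3 → -1.
Column b goes J, K, L, M, N, O, P → Q (letters move forward 1 place in the alphabet).
Column c: +12 each step; -7, 5, 17, 29, 41, 53, 65 → 77.
Combining the parts gives -1  Q  77.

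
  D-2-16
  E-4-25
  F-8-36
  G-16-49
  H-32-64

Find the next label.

I-64-81

Letter: letters move forward 1 place in the alphabet, so D, E, F, G, H → I.
For the second component, ×2 each step: 2, 4, 8, 16, 32 → 64.
Third component: perfect squares: 4², 5², 6², …, so 16, 25, 36, 49, 64 → 81.
Putting it together: I-64-81.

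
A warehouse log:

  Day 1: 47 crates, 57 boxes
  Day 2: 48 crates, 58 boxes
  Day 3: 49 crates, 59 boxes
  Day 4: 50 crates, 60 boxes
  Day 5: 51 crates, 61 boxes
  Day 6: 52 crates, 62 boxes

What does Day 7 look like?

53 crates, 63 boxes

Crates — +1 each step: 47, 48, 49, 50, 51, 52 → 53.
Boxes: 57, 58, 59, 60, 61, 62 → 63 (always 10 more than the crates).
So the next record is 53 crates, 63 boxes.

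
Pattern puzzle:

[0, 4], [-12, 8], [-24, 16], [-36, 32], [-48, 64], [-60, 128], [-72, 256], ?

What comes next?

First part: −12 each step, so 0, -12, -24, -36, -48, -60, -72 → -84.
Second part: 4, 8, 16, 32, 64, 128, 256 → 512 (×2 each step).
Putting it together: [-84, 512].

[-84, 512]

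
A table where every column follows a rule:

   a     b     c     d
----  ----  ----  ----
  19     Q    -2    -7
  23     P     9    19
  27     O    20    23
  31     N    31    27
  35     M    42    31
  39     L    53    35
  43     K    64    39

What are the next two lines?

47  J  75  43; 51  I  86  47

For the column a, +4 each step: 19, 23, 27, 31, 35, 39, 43 → 47 → 51.
Column b: Q, P, O, N, M, L, K → J → I (letters move back 1 place in the alphabet).
For the column c, +11 each step: -2, 9, 20, 31, 42, 53, 64 → 75 → 86.
Column d goes -7, 19, 23, 27, 31, 35, 39 → 43 → 47 (always the previous value of the column a).
Putting the parts together: 47  J  75  43 and then 51  I  86  47.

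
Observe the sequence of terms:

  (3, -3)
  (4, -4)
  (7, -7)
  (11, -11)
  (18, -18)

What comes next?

(29, -29)

First slot: 3, 4, 7, 11, 18 → 29 (each term is the sum of the two before it).
For the second slot, always the negative of the first slot: -3, -4, -7, -11, -18 → -29.
Combining the parts gives (29, -29).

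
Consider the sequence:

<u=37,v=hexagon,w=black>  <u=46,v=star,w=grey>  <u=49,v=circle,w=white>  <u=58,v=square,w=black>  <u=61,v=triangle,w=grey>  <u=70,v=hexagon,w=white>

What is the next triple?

U: alternating steps +9, +3, +9, +3, …, so 37, 46, 49, 58, 61, 70 → 73.
V — repeats hexagon → star → circle → square → triangle: hexagon, star, circle, square, triangle, hexagon → star.
W: repeats black → grey → white, so black, grey, white, black, grey, white → black.
Combining the parts gives <u=73,v=star,w=black>.

<u=73,v=star,w=black>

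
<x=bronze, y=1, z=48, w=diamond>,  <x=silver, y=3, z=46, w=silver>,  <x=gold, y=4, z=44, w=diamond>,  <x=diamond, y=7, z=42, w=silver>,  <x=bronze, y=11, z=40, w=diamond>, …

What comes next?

X — repeats bronze → silver → gold → diamond: bronze, silver, gold, diamond, bronze → silver.
Y: each term is the sum of the two before it; 1, 3, 4, 7, 11 → 18.
Z: 48, 46, 44, 42, 40 → 38 (−2 each step).
W: alternates diamond ↔ silver; diamond, silver, diamond, silver, diamond → silver.
Combining the parts gives <x=silver, y=18, z=38, w=silver>.

<x=silver, y=18, z=38, w=silver>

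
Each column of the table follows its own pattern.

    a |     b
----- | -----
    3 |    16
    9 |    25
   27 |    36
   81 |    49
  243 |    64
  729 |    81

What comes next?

Column a: 3, 9, 27, 81, 243, 729 → 2187 (×3 each step).
For the column b, perfect squares: 4², 5², 6², …: 16, 25, 36, 49, 64, 81 → 100.
So the next line is 2187  100.

2187  100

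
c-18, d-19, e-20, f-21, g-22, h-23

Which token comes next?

i-24

Letter: letters move forward 1 place in the alphabet; c, d, e, f, g, h → i.
Second component — +1 each step: 18, 19, 20, 21, 22, 23 → 24.
So the next token is i-24.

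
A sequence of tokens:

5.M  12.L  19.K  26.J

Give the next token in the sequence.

33.I

First component: +7 each step; 5, 12, 19, 26 → 33.
Letter: M, L, K, J → I (letters move back 1 place in the alphabet).
Putting it together: 33.I.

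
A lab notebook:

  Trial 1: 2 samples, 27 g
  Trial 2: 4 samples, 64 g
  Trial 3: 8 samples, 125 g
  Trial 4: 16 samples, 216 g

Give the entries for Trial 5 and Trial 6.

For the samples, ×2 each step: 2, 4, 8, 16 → 32 → 64.
G goes 27, 64, 125, 216 → 343 → 512 (perfect cubes: 3³, 4³, 5³, …).
Putting the parts together: 32 samples, 343 g and then 64 samples, 512 g.

32 samples, 343 g; 64 samples, 512 g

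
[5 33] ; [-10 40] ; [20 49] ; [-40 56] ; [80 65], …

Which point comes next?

For the first slot, ×(-2) each step: 5, -10, 20, -40, 80 → -160.
Second slot: alternating steps +7, +9, +7, +9, …; 33, 40, 49, 56, 65 → 72.
So the next point is [-160 72].

[-160 72]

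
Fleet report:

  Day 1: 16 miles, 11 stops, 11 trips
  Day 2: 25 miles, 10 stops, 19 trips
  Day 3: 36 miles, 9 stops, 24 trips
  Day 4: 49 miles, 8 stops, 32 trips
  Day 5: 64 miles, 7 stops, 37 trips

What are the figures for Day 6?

For the miles, perfect squares: 4², 5², 6², …: 16, 25, 36, 49, 64 → 81.
Stops — −1 each step: 11, 10, 9, 8, 7 → 6.
Trips goes 11, 19, 24, 32, 37 → 45 (alternating steps +8, +5, +8, +5, …).
So the next row is 81 miles, 6 stops, 45 trips.

81 miles, 6 stops, 45 trips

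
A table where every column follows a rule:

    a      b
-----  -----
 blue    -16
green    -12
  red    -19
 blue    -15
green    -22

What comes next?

For the column a, repeats blue → green → red: blue, green, red, blue, green → red.
Column b: -16, -12, -19, -15, -22 → -18 (alternating steps +4, −7, +4, −7, …).
Putting it together: red  -18.

red  -18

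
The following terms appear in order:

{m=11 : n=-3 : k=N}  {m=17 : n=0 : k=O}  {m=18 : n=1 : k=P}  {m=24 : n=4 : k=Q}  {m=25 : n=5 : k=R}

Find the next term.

{m=31 : n=8 : k=S}

M: alternating steps +6, +1, +6, +1, …; 11, 17, 18, 24, 25 → 31.
N goes -3, 0, 1, 4, 5 → 8 (alternating steps +3, +1, +3, +1, …).
For the k, letters move forward 1 place in the alphabet: N, O, P, Q, R → S.
Combining the parts gives {m=31 : n=8 : k=S}.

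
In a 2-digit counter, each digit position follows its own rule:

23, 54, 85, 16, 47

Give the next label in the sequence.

78

First digit: +3 each step, mod 10; 2, 5, 8, 1, 4 → 7.
Second digit: 3, 4, 5, 6, 7 → 8 (+1 each step, mod 10).
Combining the parts gives 78.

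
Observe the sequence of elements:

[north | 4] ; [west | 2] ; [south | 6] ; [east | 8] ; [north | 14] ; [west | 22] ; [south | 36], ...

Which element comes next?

Direction — repeats north → west → south → east: north, west, south, east, north, west, south → east.
Second entry goes 4, 2, 6, 8, 14, 22, 36 → 58 (each term is the sum of the two before it).
Combining the parts gives [east | 58].

[east | 58]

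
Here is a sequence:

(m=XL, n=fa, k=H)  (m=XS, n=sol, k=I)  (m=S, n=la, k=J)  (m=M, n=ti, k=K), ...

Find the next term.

(m=L, n=do, k=L)

M goes XL, XS, S, M → L (runs through clothing sizes XS→XL).
N: runs through the solfège scale do→ti, so fa, sol, la, ti → do.
K goes H, I, J, K → L (letters move forward 1 place in the alphabet).
Putting it together: (m=L, n=do, k=L).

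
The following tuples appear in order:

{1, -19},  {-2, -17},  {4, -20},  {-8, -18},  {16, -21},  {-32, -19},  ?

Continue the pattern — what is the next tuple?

{64, -22}

First slot: 1, -2, 4, -8, 16, -32 → 64 (×(-2) each step).
Second slot goes -19, -17, -20, -18, -21, -19 → -22 (alternating steps +2, −3, +2, −3, …).
Putting it together: {64, -22}.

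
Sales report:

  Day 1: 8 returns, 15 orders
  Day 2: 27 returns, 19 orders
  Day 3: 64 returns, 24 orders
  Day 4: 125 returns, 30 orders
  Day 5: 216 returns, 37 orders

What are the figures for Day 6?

Returns — perfect cubes: 2³, 3³, 4³, …: 8, 27, 64, 125, 216 → 343.
Orders: differences are 4, 5, 6, … (increasing by 1 each time); 15, 19, 24, 30, 37 → 45.
So the next line is 343 returns, 45 orders.

343 returns, 45 orders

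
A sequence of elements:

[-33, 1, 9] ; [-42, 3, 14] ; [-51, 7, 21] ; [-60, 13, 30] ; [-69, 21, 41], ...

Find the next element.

First value: −9 each step, so -33, -42, -51, -60, -69 → -78.
Second value: differences are 2, 4, 6, … (increasing by 2 each time); 1, 3, 7, 13, 21 → 31.
Third value: differences are 5, 7, 9, … (increasing by 2 each time), so 9, 14, 21, 30, 41 → 54.
Putting it together: [-78, 31, 54].

[-78, 31, 54]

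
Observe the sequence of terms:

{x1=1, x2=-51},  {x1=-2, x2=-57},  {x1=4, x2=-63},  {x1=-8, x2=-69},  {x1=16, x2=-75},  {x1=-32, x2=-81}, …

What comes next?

{x1=64, x2=-87}

X1: ×(-2) each step, so 1, -2, 4, -8, 16, -32 → 64.
X2: −6 each step, so -51, -57, -63, -69, -75, -81 → -87.
So the next term is {x1=64, x2=-87}.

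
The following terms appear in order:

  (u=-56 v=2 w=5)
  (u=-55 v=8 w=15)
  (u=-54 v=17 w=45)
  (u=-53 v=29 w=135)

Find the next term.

U: -56, -55, -54, -53 → -52 (+1 each step).
V: differences are 6, 9, 12, … (increasing by 3 each time), so 2, 8, 17, 29 → 44.
For the w, ×3 each step: 5, 15, 45, 135 → 405.
Combining the parts gives (u=-52 v=44 w=405).

(u=-52 v=44 w=405)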